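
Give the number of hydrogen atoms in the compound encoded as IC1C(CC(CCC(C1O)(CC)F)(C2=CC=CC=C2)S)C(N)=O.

23

Hydrogens are implicit in SMILES; fill each atom to its normal valence:
  5 × C (aromatic): 1 H each → 5
  4 × C: 2 H each → 8
  3 × C: 1 H each → 3
  3 × C: no H
  1 × C: 3 H
  1 × C (aromatic): no H
  1 × F: no H
  1 × I: no H
  1 × N: 2 H
  1 × O: 1 H
  1 × O: no H
  1 × S: 1 H
  Total hydrogens = 23.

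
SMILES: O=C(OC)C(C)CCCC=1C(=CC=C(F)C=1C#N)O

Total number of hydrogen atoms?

Hydrogens are implicit in SMILES; fill each atom to its normal valence:
  4 × C (aromatic): no H
  3 × C: 2 H each → 6
  2 × C: 3 H each → 6
  2 × C (aromatic): 1 H each → 2
  2 × C: no H
  2 × O: no H
  1 × C: 1 H
  1 × F: no H
  1 × N: no H
  1 × O: 1 H
  Total hydrogens = 16.

16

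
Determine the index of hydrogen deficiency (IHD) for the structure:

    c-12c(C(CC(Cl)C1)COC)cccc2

Molecular formula from the SMILES: C12H15ClO.
DoU = (2C + 2 + N − H − X)/2 = (2·12 + 2 + 0 − 15 − 1)/2 = 10/2 = 5.
(Structurally: 2 ring(s) + 3 π bond(s) = 5.)

5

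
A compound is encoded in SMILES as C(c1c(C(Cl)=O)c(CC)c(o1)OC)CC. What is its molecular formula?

C11H15ClO3

Heavy atoms from the SMILES: 11 C, 1 Cl, 3 O.
Implicit hydrogens by atom environment:
  4 × C (aromatic): no H
  3 × C: 3 H each → 9
  3 × C: 2 H each → 6
  2 × O: no H
  1 × C: no H
  1 × Cl: no H
  1 × O (aromatic): no H
  Total hydrogens = 15.
Molecular formula: C11H15ClO3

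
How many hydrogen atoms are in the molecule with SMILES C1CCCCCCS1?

14

Hydrogens are implicit in SMILES; fill each atom to its normal valence:
  7 × C: 2 H each → 14
  1 × S: no H
  Total hydrogens = 14.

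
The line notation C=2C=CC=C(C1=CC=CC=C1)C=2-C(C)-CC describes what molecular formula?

C16H18

Heavy atoms from the SMILES: 16 C.
Implicit hydrogens by atom environment:
  9 × C (aromatic): 1 H each → 9
  3 × C (aromatic): no H
  2 × C: 3 H each → 6
  1 × C: 2 H
  1 × C: 1 H
  Total hydrogens = 18.
Molecular formula: C16H18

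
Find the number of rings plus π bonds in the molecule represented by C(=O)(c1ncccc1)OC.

5

Molecular formula from the SMILES: C7H7NO2.
DoU = (2C + 2 + N − H − X)/2 = (2·7 + 2 + 1 − 7 − 0)/2 = 10/2 = 5.
(Structurally: 1 ring(s) + 4 π bond(s) = 5.)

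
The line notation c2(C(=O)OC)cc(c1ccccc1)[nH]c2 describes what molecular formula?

Heavy atoms from the SMILES: 12 C, 1 N, 2 O.
Implicit hydrogens by atom environment:
  7 × C (aromatic): 1 H each → 7
  3 × C (aromatic): no H
  2 × O: no H
  1 × C: 3 H
  1 × C: no H
  1 × N (aromatic): 1 H
  Total hydrogens = 11.
Molecular formula: C12H11NO2

C12H11NO2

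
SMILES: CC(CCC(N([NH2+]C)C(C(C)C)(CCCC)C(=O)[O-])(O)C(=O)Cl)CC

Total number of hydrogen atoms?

35

Hydrogens are implicit in SMILES; fill each atom to its normal valence:
  6 × C: 3 H each → 18
  6 × C: 2 H each → 12
  4 × C: no H
  2 × C: 1 H each → 2
  2 × O: no H
  1 × Cl: no H
  1 × N (charge +1): 2 H
  1 × N: no H
  1 × O: 1 H
  1 × O (charge -1): no H
  Total hydrogens = 35.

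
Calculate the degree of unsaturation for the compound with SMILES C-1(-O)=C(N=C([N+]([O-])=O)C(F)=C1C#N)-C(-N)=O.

8

Molecular formula from the SMILES: C7H3FN4O4.
DoU = (2C + 2 + N − H − X)/2 = (2·7 + 2 + 4 − 3 − 1)/2 = 16/2 = 8.
(Structurally: 1 ring(s) + 7 π bond(s) = 8.)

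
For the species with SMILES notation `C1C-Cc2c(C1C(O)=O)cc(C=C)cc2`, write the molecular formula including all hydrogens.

Heavy atoms from the SMILES: 13 C, 2 O.
Implicit hydrogens by atom environment:
  4 × C: 2 H each → 8
  3 × C (aromatic): 1 H each → 3
  3 × C (aromatic): no H
  2 × C: 1 H each → 2
  1 × C: no H
  1 × O: 1 H
  1 × O: no H
  Total hydrogens = 14.
Molecular formula: C13H14O2

C13H14O2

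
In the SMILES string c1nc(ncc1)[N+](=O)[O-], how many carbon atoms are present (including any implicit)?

The symbol for carbon appears 4 times in the SMILES. Lowercase c denotes aromatic carbon and counts toward C.

4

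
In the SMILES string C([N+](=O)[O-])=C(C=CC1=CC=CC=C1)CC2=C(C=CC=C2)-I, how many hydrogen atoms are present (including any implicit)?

Hydrogens are implicit in SMILES; fill each atom to its normal valence:
  9 × C (aromatic): 1 H each → 9
  3 × C: 1 H each → 3
  3 × C (aromatic): no H
  1 × C: 2 H
  1 × C: no H
  1 × I: no H
  1 × N (charge +1): no H
  1 × O: no H
  1 × O (charge -1): no H
  Total hydrogens = 14.

14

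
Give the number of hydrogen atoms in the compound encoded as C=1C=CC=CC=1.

Hydrogens are implicit in SMILES; fill each atom to its normal valence:
  6 × C (aromatic): 1 H each → 6
  Total hydrogens = 6.

6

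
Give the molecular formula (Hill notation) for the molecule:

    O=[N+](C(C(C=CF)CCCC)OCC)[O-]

C10H18FNO3

Heavy atoms from the SMILES: 10 C, 1 F, 1 N, 3 O.
Implicit hydrogens by atom environment:
  4 × C: 2 H each → 8
  4 × C: 1 H each → 4
  2 × C: 3 H each → 6
  2 × O: no H
  1 × F: no H
  1 × N (charge +1): no H
  1 × O (charge -1): no H
  Total hydrogens = 18.
Molecular formula: C10H18FNO3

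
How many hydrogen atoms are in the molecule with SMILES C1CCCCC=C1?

12

Hydrogens are implicit in SMILES; fill each atom to its normal valence:
  5 × C: 2 H each → 10
  2 × C: 1 H each → 2
  Total hydrogens = 12.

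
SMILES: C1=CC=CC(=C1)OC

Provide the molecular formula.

Heavy atoms from the SMILES: 7 C, 1 O.
Implicit hydrogens by atom environment:
  5 × C (aromatic): 1 H each → 5
  1 × C: 3 H
  1 × C (aromatic): no H
  1 × O: no H
  Total hydrogens = 8.
Molecular formula: C7H8O

C7H8O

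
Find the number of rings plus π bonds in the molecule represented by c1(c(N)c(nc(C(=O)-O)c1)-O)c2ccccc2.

Molecular formula from the SMILES: C12H10N2O3.
DoU = (2C + 2 + N − H − X)/2 = (2·12 + 2 + 2 − 10 − 0)/2 = 18/2 = 9.
(Structurally: 2 ring(s) + 7 π bond(s) = 9.)

9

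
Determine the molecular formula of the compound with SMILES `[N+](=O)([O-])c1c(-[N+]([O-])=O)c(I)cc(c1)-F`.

C6H2FIN2O4

Heavy atoms from the SMILES: 6 C, 1 F, 1 I, 2 N, 4 O.
Implicit hydrogens by atom environment:
  4 × C (aromatic): no H
  2 × C (aromatic): 1 H each → 2
  2 × N (charge +1): no H
  2 × O: no H
  2 × O (charge -1): no H
  1 × F: no H
  1 × I: no H
  Total hydrogens = 2.
Molecular formula: C6H2FIN2O4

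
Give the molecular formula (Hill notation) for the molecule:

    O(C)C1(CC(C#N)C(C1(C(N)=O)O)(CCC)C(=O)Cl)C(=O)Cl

C13H16Cl2N2O5

Heavy atoms from the SMILES: 13 C, 2 Cl, 2 N, 5 O.
Implicit hydrogens by atom environment:
  7 × C: no H
  4 × O: no H
  3 × C: 2 H each → 6
  2 × C: 3 H each → 6
  2 × Cl: no H
  1 × C: 1 H
  1 × N: 2 H
  1 × N: no H
  1 × O: 1 H
  Total hydrogens = 16.
Molecular formula: C13H16Cl2N2O5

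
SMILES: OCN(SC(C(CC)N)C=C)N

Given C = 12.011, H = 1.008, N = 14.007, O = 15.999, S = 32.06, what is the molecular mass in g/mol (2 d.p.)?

Molecular formula: C7H17N3OS.
M = 7×12.011 + 17×1.008 + 3×14.007 + 1×15.999 + 1×32.06 = 191.29 g/mol.

191.29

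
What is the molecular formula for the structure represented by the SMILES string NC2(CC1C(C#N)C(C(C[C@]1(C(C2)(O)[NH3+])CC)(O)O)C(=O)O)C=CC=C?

Heavy atoms from the SMILES: 18 C, 3 N, 5 O.
Implicit hydrogens by atom environment:
  6 × C: 1 H each → 6
  6 × C: no H
  5 × C: 2 H each → 10
  4 × O: 1 H each → 4
  1 × C: 3 H
  1 × N (charge +1): 3 H
  1 × N: 2 H
  1 × N: no H
  1 × O: no H
  Total hydrogens = 28.
Net charge +1.
Molecular formula: C18H28N3O5+

C18H28N3O5+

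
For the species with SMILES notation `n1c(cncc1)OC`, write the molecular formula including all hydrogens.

Heavy atoms from the SMILES: 5 C, 2 N, 1 O.
Implicit hydrogens by atom environment:
  3 × C (aromatic): 1 H each → 3
  2 × N (aromatic): no H
  1 × C: 3 H
  1 × C (aromatic): no H
  1 × O: no H
  Total hydrogens = 6.
Molecular formula: C5H6N2O

C5H6N2O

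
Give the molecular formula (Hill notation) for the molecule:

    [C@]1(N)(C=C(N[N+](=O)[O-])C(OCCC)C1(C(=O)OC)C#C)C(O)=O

C13H17N3O7

Heavy atoms from the SMILES: 13 C, 3 N, 7 O.
Implicit hydrogens by atom environment:
  6 × C: no H
  5 × O: no H
  3 × C: 1 H each → 3
  2 × C: 3 H each → 6
  2 × C: 2 H each → 4
  1 × N: 2 H
  1 × N: 1 H
  1 × N (charge +1): no H
  1 × O: 1 H
  1 × O (charge -1): no H
  Total hydrogens = 17.
Molecular formula: C13H17N3O7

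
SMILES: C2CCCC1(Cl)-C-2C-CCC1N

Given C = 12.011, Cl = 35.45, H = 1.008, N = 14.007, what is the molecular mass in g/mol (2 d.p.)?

187.71

Molecular formula: C10H18ClN.
M = 10×12.011 + 1×35.45 + 18×1.008 + 1×14.007 = 187.71 g/mol.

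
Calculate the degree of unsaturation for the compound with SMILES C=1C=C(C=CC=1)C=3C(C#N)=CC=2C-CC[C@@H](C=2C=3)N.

Molecular formula from the SMILES: C17H16N2.
DoU = (2C + 2 + N − H − X)/2 = (2·17 + 2 + 2 − 16 − 0)/2 = 22/2 = 11.
(Structurally: 3 ring(s) + 8 π bond(s) = 11.)

11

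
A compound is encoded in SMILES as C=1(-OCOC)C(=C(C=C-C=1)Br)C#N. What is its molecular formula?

Heavy atoms from the SMILES: 1 Br, 9 C, 1 N, 2 O.
Implicit hydrogens by atom environment:
  3 × C (aromatic): 1 H each → 3
  3 × C (aromatic): no H
  2 × O: no H
  1 × Br: no H
  1 × C: 3 H
  1 × C: 2 H
  1 × C: no H
  1 × N: no H
  Total hydrogens = 8.
Molecular formula: C9H8BrNO2

C9H8BrNO2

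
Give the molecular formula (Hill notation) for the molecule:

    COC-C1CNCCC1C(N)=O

Heavy atoms from the SMILES: 8 C, 2 N, 2 O.
Implicit hydrogens by atom environment:
  4 × C: 2 H each → 8
  2 × C: 1 H each → 2
  2 × O: no H
  1 × C: 3 H
  1 × C: no H
  1 × N: 2 H
  1 × N: 1 H
  Total hydrogens = 16.
Molecular formula: C8H16N2O2

C8H16N2O2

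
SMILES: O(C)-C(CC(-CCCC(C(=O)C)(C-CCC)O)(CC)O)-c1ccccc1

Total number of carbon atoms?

The symbol for carbon appears 22 times in the SMILES. Lowercase c denotes aromatic carbon and counts toward C.

22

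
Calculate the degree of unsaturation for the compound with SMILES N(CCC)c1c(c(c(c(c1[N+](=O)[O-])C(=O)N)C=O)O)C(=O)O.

Molecular formula from the SMILES: C12H13N3O7.
DoU = (2C + 2 + N − H − X)/2 = (2·12 + 2 + 3 − 13 − 0)/2 = 16/2 = 8.
(Structurally: 1 ring(s) + 7 π bond(s) = 8.)

8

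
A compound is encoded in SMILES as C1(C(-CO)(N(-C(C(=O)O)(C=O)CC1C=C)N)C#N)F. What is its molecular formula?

Heavy atoms from the SMILES: 11 C, 1 F, 3 N, 4 O.
Implicit hydrogens by atom environment:
  4 × C: 1 H each → 4
  4 × C: no H
  3 × C: 2 H each → 6
  2 × N: no H
  2 × O: 1 H each → 2
  2 × O: no H
  1 × F: no H
  1 × N: 2 H
  Total hydrogens = 14.
Molecular formula: C11H14FN3O4

C11H14FN3O4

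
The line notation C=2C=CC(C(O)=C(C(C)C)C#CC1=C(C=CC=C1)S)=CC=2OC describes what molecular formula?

Heavy atoms from the SMILES: 20 C, 2 O, 1 S.
Implicit hydrogens by atom environment:
  8 × C (aromatic): 1 H each → 8
  4 × C: no H
  4 × C (aromatic): no H
  3 × C: 3 H each → 9
  1 × C: 1 H
  1 × O: 1 H
  1 × O: no H
  1 × S: 1 H
  Total hydrogens = 20.
Molecular formula: C20H20O2S

C20H20O2S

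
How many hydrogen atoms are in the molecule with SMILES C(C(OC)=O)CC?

Hydrogens are implicit in SMILES; fill each atom to its normal valence:
  2 × C: 3 H each → 6
  2 × C: 2 H each → 4
  2 × O: no H
  1 × C: no H
  Total hydrogens = 10.

10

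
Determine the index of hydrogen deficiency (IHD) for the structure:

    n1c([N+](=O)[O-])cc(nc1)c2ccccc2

Molecular formula from the SMILES: C10H7N3O2.
DoU = (2C + 2 + N − H − X)/2 = (2·10 + 2 + 3 − 7 − 0)/2 = 18/2 = 9.
(Structurally: 2 ring(s) + 7 π bond(s) = 9.)

9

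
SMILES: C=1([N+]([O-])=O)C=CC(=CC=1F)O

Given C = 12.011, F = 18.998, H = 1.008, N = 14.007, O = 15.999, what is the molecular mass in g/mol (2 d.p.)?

Molecular formula: C6H4FNO3.
M = 6×12.011 + 1×18.998 + 4×1.008 + 1×14.007 + 3×15.999 = 157.10 g/mol.

157.10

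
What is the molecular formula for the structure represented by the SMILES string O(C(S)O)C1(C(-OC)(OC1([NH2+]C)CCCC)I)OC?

Heavy atoms from the SMILES: 11 C, 1 I, 1 N, 5 O, 1 S.
Implicit hydrogens by atom environment:
  4 × C: 3 H each → 12
  4 × O: no H
  3 × C: 2 H each → 6
  3 × C: no H
  1 × C: 1 H
  1 × I: no H
  1 × N (charge +1): 2 H
  1 × O: 1 H
  1 × S: 1 H
  Total hydrogens = 23.
Net charge +1.
Molecular formula: C11H23INO5S+

C11H23INO5S+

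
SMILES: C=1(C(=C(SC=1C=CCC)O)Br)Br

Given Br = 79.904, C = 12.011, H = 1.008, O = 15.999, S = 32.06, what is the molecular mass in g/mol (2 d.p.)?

312.02

Molecular formula: C8H8Br2OS.
M = 2×79.904 + 8×12.011 + 8×1.008 + 1×15.999 + 1×32.06 = 312.02 g/mol.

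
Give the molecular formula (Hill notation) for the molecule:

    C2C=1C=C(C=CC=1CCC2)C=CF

Heavy atoms from the SMILES: 12 C, 1 F.
Implicit hydrogens by atom environment:
  4 × C: 2 H each → 8
  3 × C (aromatic): 1 H each → 3
  3 × C (aromatic): no H
  2 × C: 1 H each → 2
  1 × F: no H
  Total hydrogens = 13.
Molecular formula: C12H13F

C12H13F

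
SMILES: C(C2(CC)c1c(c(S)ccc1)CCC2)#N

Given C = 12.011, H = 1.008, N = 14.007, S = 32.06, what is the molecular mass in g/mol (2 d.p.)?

Molecular formula: C13H15NS.
M = 13×12.011 + 15×1.008 + 1×14.007 + 1×32.06 = 217.33 g/mol.

217.33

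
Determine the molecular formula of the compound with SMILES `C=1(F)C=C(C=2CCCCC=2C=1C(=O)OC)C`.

Heavy atoms from the SMILES: 13 C, 1 F, 2 O.
Implicit hydrogens by atom environment:
  5 × C (aromatic): no H
  4 × C: 2 H each → 8
  2 × C: 3 H each → 6
  2 × O: no H
  1 × C (aromatic): 1 H
  1 × C: no H
  1 × F: no H
  Total hydrogens = 15.
Molecular formula: C13H15FO2

C13H15FO2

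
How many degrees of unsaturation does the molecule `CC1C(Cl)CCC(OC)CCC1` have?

1

Molecular formula from the SMILES: C10H19ClO.
DoU = (2C + 2 + N − H − X)/2 = (2·10 + 2 + 0 − 19 − 1)/2 = 2/2 = 1.
(Structurally: 1 ring(s) + 0 π bond(s) = 1.)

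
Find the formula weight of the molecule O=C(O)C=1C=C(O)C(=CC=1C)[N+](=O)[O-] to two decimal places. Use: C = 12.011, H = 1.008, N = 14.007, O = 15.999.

Molecular formula: C8H7NO5.
M = 8×12.011 + 7×1.008 + 1×14.007 + 5×15.999 = 197.15 g/mol.

197.15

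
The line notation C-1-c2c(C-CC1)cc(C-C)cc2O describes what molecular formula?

C12H16O

Heavy atoms from the SMILES: 12 C, 1 O.
Implicit hydrogens by atom environment:
  5 × C: 2 H each → 10
  4 × C (aromatic): no H
  2 × C (aromatic): 1 H each → 2
  1 × C: 3 H
  1 × O: 1 H
  Total hydrogens = 16.
Molecular formula: C12H16O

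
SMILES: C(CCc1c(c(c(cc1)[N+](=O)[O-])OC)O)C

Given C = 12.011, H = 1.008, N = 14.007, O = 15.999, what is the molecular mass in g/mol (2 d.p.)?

Molecular formula: C11H15NO4.
M = 11×12.011 + 15×1.008 + 1×14.007 + 4×15.999 = 225.24 g/mol.

225.24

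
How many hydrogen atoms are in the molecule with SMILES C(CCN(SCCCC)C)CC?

23

Hydrogens are implicit in SMILES; fill each atom to its normal valence:
  7 × C: 2 H each → 14
  3 × C: 3 H each → 9
  1 × N: no H
  1 × S: no H
  Total hydrogens = 23.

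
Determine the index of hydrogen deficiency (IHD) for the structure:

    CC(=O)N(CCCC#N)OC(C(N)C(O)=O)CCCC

4

Molecular formula from the SMILES: C13H23N3O4.
DoU = (2C + 2 + N − H − X)/2 = (2·13 + 2 + 3 − 23 − 0)/2 = 8/2 = 4.
(Structurally: 0 ring(s) + 4 π bond(s) = 4.)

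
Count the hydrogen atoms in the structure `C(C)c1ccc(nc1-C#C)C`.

Hydrogens are implicit in SMILES; fill each atom to its normal valence:
  3 × C (aromatic): no H
  2 × C: 3 H each → 6
  2 × C (aromatic): 1 H each → 2
  1 × C: 2 H
  1 × C: 1 H
  1 × C: no H
  1 × N (aromatic): no H
  Total hydrogens = 11.

11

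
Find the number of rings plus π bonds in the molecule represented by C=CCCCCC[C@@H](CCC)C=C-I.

Molecular formula from the SMILES: C13H23I.
DoU = (2C + 2 + N − H − X)/2 = (2·13 + 2 + 0 − 23 − 1)/2 = 4/2 = 2.
(Structurally: 0 ring(s) + 2 π bond(s) = 2.)

2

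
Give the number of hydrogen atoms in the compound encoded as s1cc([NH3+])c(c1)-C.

Hydrogens are implicit in SMILES; fill each atom to its normal valence:
  2 × C (aromatic): 1 H each → 2
  2 × C (aromatic): no H
  1 × C: 3 H
  1 × N (charge +1): 3 H
  1 × S (aromatic): no H
  Total hydrogens = 8.

8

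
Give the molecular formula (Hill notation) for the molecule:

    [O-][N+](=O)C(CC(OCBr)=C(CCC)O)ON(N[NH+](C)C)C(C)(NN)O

Heavy atoms from the SMILES: 1 Br, 12 C, 6 N, 6 O.
Implicit hydrogens by atom environment:
  4 × C: 3 H each → 12
  4 × C: 2 H each → 8
  3 × C: no H
  3 × O: no H
  2 × N: 1 H each → 2
  2 × O: 1 H each → 2
  1 × Br: no H
  1 × C: 1 H
  1 × N: 2 H
  1 × N (charge +1): 1 H
  1 × N: no H
  1 × N (charge +1): no H
  1 × O (charge -1): no H
  Total hydrogens = 28.
Net charge +1.
Molecular formula: C12H28BrN6O6+

C12H28BrN6O6+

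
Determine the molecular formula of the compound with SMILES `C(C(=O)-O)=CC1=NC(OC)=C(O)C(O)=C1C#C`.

Heavy atoms from the SMILES: 11 C, 1 N, 5 O.
Implicit hydrogens by atom environment:
  5 × C (aromatic): no H
  3 × C: 1 H each → 3
  3 × O: 1 H each → 3
  2 × C: no H
  2 × O: no H
  1 × C: 3 H
  1 × N (aromatic): no H
  Total hydrogens = 9.
Molecular formula: C11H9NO5

C11H9NO5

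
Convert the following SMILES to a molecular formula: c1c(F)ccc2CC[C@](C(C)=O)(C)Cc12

C13H15FO

Heavy atoms from the SMILES: 13 C, 1 F, 1 O.
Implicit hydrogens by atom environment:
  3 × C: 2 H each → 6
  3 × C (aromatic): 1 H each → 3
  3 × C (aromatic): no H
  2 × C: 3 H each → 6
  2 × C: no H
  1 × F: no H
  1 × O: no H
  Total hydrogens = 15.
Molecular formula: C13H15FO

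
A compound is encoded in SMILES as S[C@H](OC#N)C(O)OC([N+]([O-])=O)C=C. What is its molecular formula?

C6H8N2O5S

Heavy atoms from the SMILES: 6 C, 2 N, 5 O, 1 S.
Implicit hydrogens by atom environment:
  4 × C: 1 H each → 4
  3 × O: no H
  1 × C: 2 H
  1 × C: no H
  1 × N: no H
  1 × N (charge +1): no H
  1 × O: 1 H
  1 × O (charge -1): no H
  1 × S: 1 H
  Total hydrogens = 8.
Molecular formula: C6H8N2O5S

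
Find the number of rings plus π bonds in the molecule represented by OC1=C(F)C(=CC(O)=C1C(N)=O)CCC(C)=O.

6

Molecular formula from the SMILES: C11H12FNO4.
DoU = (2C + 2 + N − H − X)/2 = (2·11 + 2 + 1 − 12 − 1)/2 = 12/2 = 6.
(Structurally: 1 ring(s) + 5 π bond(s) = 6.)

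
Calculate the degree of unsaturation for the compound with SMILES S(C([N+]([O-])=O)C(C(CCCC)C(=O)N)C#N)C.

Molecular formula from the SMILES: C10H17N3O3S.
DoU = (2C + 2 + N − H − X)/2 = (2·10 + 2 + 3 − 17 − 0)/2 = 8/2 = 4.
(Structurally: 0 ring(s) + 4 π bond(s) = 4.)

4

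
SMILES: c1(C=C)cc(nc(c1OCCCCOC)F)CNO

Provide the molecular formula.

C13H19FN2O3

Heavy atoms from the SMILES: 13 C, 1 F, 2 N, 3 O.
Implicit hydrogens by atom environment:
  6 × C: 2 H each → 12
  4 × C (aromatic): no H
  2 × O: no H
  1 × C: 3 H
  1 × C (aromatic): 1 H
  1 × C: 1 H
  1 × F: no H
  1 × N: 1 H
  1 × N (aromatic): no H
  1 × O: 1 H
  Total hydrogens = 19.
Molecular formula: C13H19FN2O3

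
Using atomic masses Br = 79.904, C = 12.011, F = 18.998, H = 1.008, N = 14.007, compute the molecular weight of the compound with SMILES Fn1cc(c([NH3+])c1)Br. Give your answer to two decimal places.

Molecular formula: C4H5BrFN2+.
M = 1×79.904 + 4×12.011 + 1×18.998 + 5×1.008 + 2×14.007 = 180.00 g/mol.

180.00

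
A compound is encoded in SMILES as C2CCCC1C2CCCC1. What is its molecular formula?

C10H18

Heavy atoms from the SMILES: 10 C.
Implicit hydrogens by atom environment:
  8 × C: 2 H each → 16
  2 × C: 1 H each → 2
  Total hydrogens = 18.
Molecular formula: C10H18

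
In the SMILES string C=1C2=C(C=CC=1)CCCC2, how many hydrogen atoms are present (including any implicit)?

12

Hydrogens are implicit in SMILES; fill each atom to its normal valence:
  4 × C: 2 H each → 8
  4 × C (aromatic): 1 H each → 4
  2 × C (aromatic): no H
  Total hydrogens = 12.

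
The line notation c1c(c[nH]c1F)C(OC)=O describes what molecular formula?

Heavy atoms from the SMILES: 6 C, 1 F, 1 N, 2 O.
Implicit hydrogens by atom environment:
  2 × C (aromatic): 1 H each → 2
  2 × C (aromatic): no H
  2 × O: no H
  1 × C: 3 H
  1 × C: no H
  1 × F: no H
  1 × N (aromatic): 1 H
  Total hydrogens = 6.
Molecular formula: C6H6FNO2

C6H6FNO2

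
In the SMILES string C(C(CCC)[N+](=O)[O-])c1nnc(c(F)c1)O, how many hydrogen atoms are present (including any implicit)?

12

Hydrogens are implicit in SMILES; fill each atom to its normal valence:
  3 × C: 2 H each → 6
  3 × C (aromatic): no H
  2 × N (aromatic): no H
  1 × C: 3 H
  1 × C (aromatic): 1 H
  1 × C: 1 H
  1 × F: no H
  1 × N (charge +1): no H
  1 × O: 1 H
  1 × O: no H
  1 × O (charge -1): no H
  Total hydrogens = 12.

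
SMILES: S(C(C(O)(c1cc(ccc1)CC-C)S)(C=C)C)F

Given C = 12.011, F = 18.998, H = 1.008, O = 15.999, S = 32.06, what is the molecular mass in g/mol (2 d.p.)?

Molecular formula: C14H19FOS2.
M = 14×12.011 + 1×18.998 + 19×1.008 + 1×15.999 + 2×32.06 = 286.42 g/mol.

286.42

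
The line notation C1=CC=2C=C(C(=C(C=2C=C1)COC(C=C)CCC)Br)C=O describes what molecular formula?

Heavy atoms from the SMILES: 1 Br, 18 C, 2 O.
Implicit hydrogens by atom environment:
  5 × C (aromatic): 1 H each → 5
  5 × C (aromatic): no H
  4 × C: 2 H each → 8
  3 × C: 1 H each → 3
  2 × O: no H
  1 × Br: no H
  1 × C: 3 H
  Total hydrogens = 19.
Molecular formula: C18H19BrO2

C18H19BrO2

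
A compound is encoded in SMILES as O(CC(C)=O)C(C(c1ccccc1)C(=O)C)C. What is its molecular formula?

C14H18O3

Heavy atoms from the SMILES: 14 C, 3 O.
Implicit hydrogens by atom environment:
  5 × C (aromatic): 1 H each → 5
  3 × C: 3 H each → 9
  3 × O: no H
  2 × C: 1 H each → 2
  2 × C: no H
  1 × C: 2 H
  1 × C (aromatic): no H
  Total hydrogens = 18.
Molecular formula: C14H18O3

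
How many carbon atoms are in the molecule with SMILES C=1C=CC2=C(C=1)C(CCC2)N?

The symbol for carbon appears 10 times in the SMILES.

10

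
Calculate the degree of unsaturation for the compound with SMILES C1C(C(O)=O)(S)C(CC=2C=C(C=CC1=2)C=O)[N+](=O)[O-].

Molecular formula from the SMILES: C12H11NO5S.
DoU = (2C + 2 + N − H − X)/2 = (2·12 + 2 + 1 − 11 − 0)/2 = 16/2 = 8.
(Structurally: 2 ring(s) + 6 π bond(s) = 8.)

8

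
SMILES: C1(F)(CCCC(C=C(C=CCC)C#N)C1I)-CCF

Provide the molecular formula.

C15H20F2IN

Heavy atoms from the SMILES: 15 C, 2 F, 1 I, 1 N.
Implicit hydrogens by atom environment:
  6 × C: 2 H each → 12
  5 × C: 1 H each → 5
  3 × C: no H
  2 × F: no H
  1 × C: 3 H
  1 × I: no H
  1 × N: no H
  Total hydrogens = 20.
Molecular formula: C15H20F2IN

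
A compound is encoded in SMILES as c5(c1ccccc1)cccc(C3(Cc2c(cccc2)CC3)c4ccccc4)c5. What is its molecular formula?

C28H24

Heavy atoms from the SMILES: 28 C.
Implicit hydrogens by atom environment:
  18 × C (aromatic): 1 H each → 18
  6 × C (aromatic): no H
  3 × C: 2 H each → 6
  1 × C: no H
  Total hydrogens = 24.
Molecular formula: C28H24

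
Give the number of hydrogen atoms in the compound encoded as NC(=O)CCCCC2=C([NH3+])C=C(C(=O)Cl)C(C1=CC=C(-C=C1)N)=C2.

Hydrogens are implicit in SMILES; fill each atom to its normal valence:
  6 × C (aromatic): 1 H each → 6
  6 × C (aromatic): no H
  4 × C: 2 H each → 8
  2 × C: no H
  2 × N: 2 H each → 4
  2 × O: no H
  1 × Cl: no H
  1 × N (charge +1): 3 H
  Total hydrogens = 21.

21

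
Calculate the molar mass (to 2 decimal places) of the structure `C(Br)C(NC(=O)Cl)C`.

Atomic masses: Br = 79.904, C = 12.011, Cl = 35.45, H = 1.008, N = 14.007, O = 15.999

200.46

Molecular formula: C4H7BrClNO.
M = 1×79.904 + 4×12.011 + 1×35.45 + 7×1.008 + 1×14.007 + 1×15.999 = 200.46 g/mol.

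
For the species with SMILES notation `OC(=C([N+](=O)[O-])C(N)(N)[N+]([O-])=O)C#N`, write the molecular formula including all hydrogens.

C4H5N5O5

Heavy atoms from the SMILES: 4 C, 5 N, 5 O.
Implicit hydrogens by atom environment:
  4 × C: no H
  2 × N: 2 H each → 4
  2 × N (charge +1): no H
  2 × O: no H
  2 × O (charge -1): no H
  1 × N: no H
  1 × O: 1 H
  Total hydrogens = 5.
Molecular formula: C4H5N5O5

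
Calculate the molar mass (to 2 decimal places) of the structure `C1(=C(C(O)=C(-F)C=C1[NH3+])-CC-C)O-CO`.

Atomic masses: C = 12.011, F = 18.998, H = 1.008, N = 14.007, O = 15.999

216.23

Molecular formula: C10H15FNO3+.
M = 10×12.011 + 1×18.998 + 15×1.008 + 1×14.007 + 3×15.999 = 216.23 g/mol.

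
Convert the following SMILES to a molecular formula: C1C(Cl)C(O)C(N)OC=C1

Heavy atoms from the SMILES: 6 C, 1 Cl, 1 N, 2 O.
Implicit hydrogens by atom environment:
  5 × C: 1 H each → 5
  1 × C: 2 H
  1 × Cl: no H
  1 × N: 2 H
  1 × O: 1 H
  1 × O: no H
  Total hydrogens = 10.
Molecular formula: C6H10ClNO2

C6H10ClNO2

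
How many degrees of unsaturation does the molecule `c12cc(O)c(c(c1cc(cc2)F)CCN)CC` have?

Molecular formula from the SMILES: C14H16FNO.
DoU = (2C + 2 + N − H − X)/2 = (2·14 + 2 + 1 − 16 − 1)/2 = 14/2 = 7.
(Structurally: 2 ring(s) + 5 π bond(s) = 7.)

7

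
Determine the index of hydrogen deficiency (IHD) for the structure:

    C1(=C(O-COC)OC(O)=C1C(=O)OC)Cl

4

Molecular formula from the SMILES: C8H9ClO6.
DoU = (2C + 2 + N − H − X)/2 = (2·8 + 2 + 0 − 9 − 1)/2 = 8/2 = 4.
(Structurally: 1 ring(s) + 3 π bond(s) = 4.)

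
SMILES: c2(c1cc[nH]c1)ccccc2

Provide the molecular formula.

Heavy atoms from the SMILES: 10 C, 1 N.
Implicit hydrogens by atom environment:
  8 × C (aromatic): 1 H each → 8
  2 × C (aromatic): no H
  1 × N (aromatic): 1 H
  Total hydrogens = 9.
Molecular formula: C10H9N

C10H9N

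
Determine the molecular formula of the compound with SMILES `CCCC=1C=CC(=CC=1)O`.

C9H12O

Heavy atoms from the SMILES: 9 C, 1 O.
Implicit hydrogens by atom environment:
  4 × C (aromatic): 1 H each → 4
  2 × C: 2 H each → 4
  2 × C (aromatic): no H
  1 × C: 3 H
  1 × O: 1 H
  Total hydrogens = 12.
Molecular formula: C9H12O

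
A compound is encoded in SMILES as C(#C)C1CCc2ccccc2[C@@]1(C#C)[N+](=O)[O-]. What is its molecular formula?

C14H11NO2

Heavy atoms from the SMILES: 14 C, 1 N, 2 O.
Implicit hydrogens by atom environment:
  4 × C (aromatic): 1 H each → 4
  3 × C: 1 H each → 3
  3 × C: no H
  2 × C: 2 H each → 4
  2 × C (aromatic): no H
  1 × N (charge +1): no H
  1 × O: no H
  1 × O (charge -1): no H
  Total hydrogens = 11.
Molecular formula: C14H11NO2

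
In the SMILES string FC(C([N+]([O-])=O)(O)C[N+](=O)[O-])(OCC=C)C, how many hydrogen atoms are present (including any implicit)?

11

Hydrogens are implicit in SMILES; fill each atom to its normal valence:
  3 × C: 2 H each → 6
  3 × O: no H
  2 × C: no H
  2 × N (charge +1): no H
  2 × O (charge -1): no H
  1 × C: 3 H
  1 × C: 1 H
  1 × F: no H
  1 × O: 1 H
  Total hydrogens = 11.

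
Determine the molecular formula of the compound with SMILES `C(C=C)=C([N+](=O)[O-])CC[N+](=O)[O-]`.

C6H8N2O4

Heavy atoms from the SMILES: 6 C, 2 N, 4 O.
Implicit hydrogens by atom environment:
  3 × C: 2 H each → 6
  2 × C: 1 H each → 2
  2 × N (charge +1): no H
  2 × O: no H
  2 × O (charge -1): no H
  1 × C: no H
  Total hydrogens = 8.
Molecular formula: C6H8N2O4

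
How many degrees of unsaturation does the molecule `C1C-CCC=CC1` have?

2

Molecular formula from the SMILES: C7H12.
DoU = (2C + 2 + N − H − X)/2 = (2·7 + 2 + 0 − 12 − 0)/2 = 4/2 = 2.
(Structurally: 1 ring(s) + 1 π bond(s) = 2.)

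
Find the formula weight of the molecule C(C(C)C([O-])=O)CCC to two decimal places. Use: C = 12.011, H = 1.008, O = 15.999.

129.18

Molecular formula: C7H13O2-.
M = 7×12.011 + 13×1.008 + 2×15.999 = 129.18 g/mol.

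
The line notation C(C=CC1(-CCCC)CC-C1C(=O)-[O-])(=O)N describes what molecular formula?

C12H18NO3-

Heavy atoms from the SMILES: 12 C, 1 N, 3 O.
Implicit hydrogens by atom environment:
  5 × C: 2 H each → 10
  3 × C: 1 H each → 3
  3 × C: no H
  2 × O: no H
  1 × C: 3 H
  1 × N: 2 H
  1 × O (charge -1): no H
  Total hydrogens = 18.
Net charge -1.
Molecular formula: C12H18NO3-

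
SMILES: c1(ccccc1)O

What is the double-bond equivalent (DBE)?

4

Molecular formula from the SMILES: C6H6O.
DoU = (2C + 2 + N − H − X)/2 = (2·6 + 2 + 0 − 6 − 0)/2 = 8/2 = 4.
(Structurally: 1 ring(s) + 3 π bond(s) = 4.)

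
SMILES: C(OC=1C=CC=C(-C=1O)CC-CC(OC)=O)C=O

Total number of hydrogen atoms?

Hydrogens are implicit in SMILES; fill each atom to its normal valence:
  4 × C: 2 H each → 8
  4 × O: no H
  3 × C (aromatic): 1 H each → 3
  3 × C (aromatic): no H
  1 × C: 3 H
  1 × C: 1 H
  1 × C: no H
  1 × O: 1 H
  Total hydrogens = 16.

16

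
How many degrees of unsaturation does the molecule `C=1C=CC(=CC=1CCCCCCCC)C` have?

Molecular formula from the SMILES: C15H24.
DoU = (2C + 2 + N − H − X)/2 = (2·15 + 2 + 0 − 24 − 0)/2 = 8/2 = 4.
(Structurally: 1 ring(s) + 3 π bond(s) = 4.)

4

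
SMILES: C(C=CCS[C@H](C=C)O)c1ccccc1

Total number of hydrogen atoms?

Hydrogens are implicit in SMILES; fill each atom to its normal valence:
  5 × C (aromatic): 1 H each → 5
  4 × C: 1 H each → 4
  3 × C: 2 H each → 6
  1 × C (aromatic): no H
  1 × O: 1 H
  1 × S: no H
  Total hydrogens = 16.

16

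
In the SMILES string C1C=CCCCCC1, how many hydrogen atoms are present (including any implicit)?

14

Hydrogens are implicit in SMILES; fill each atom to its normal valence:
  6 × C: 2 H each → 12
  2 × C: 1 H each → 2
  Total hydrogens = 14.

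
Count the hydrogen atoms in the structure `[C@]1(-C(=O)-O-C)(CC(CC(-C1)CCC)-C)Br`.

21

Hydrogens are implicit in SMILES; fill each atom to its normal valence:
  5 × C: 2 H each → 10
  3 × C: 3 H each → 9
  2 × C: 1 H each → 2
  2 × C: no H
  2 × O: no H
  1 × Br: no H
  Total hydrogens = 21.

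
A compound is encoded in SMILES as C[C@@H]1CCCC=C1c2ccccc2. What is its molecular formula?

Heavy atoms from the SMILES: 13 C.
Implicit hydrogens by atom environment:
  5 × C (aromatic): 1 H each → 5
  3 × C: 2 H each → 6
  2 × C: 1 H each → 2
  1 × C: 3 H
  1 × C: no H
  1 × C (aromatic): no H
  Total hydrogens = 16.
Molecular formula: C13H16

C13H16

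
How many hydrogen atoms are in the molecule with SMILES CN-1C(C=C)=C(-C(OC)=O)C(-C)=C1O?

13

Hydrogens are implicit in SMILES; fill each atom to its normal valence:
  4 × C (aromatic): no H
  3 × C: 3 H each → 9
  2 × O: no H
  1 × C: 2 H
  1 × C: 1 H
  1 × C: no H
  1 × N (aromatic): no H
  1 × O: 1 H
  Total hydrogens = 13.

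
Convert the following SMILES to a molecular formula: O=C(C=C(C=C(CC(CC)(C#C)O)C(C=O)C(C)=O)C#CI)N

Heavy atoms from the SMILES: 17 C, 1 I, 1 N, 4 O.
Implicit hydrogens by atom environment:
  8 × C: no H
  5 × C: 1 H each → 5
  3 × O: no H
  2 × C: 3 H each → 6
  2 × C: 2 H each → 4
  1 × I: no H
  1 × N: 2 H
  1 × O: 1 H
  Total hydrogens = 18.
Molecular formula: C17H18INO4

C17H18INO4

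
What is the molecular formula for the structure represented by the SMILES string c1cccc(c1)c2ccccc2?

C12H10

Heavy atoms from the SMILES: 12 C.
Implicit hydrogens by atom environment:
  10 × C (aromatic): 1 H each → 10
  2 × C (aromatic): no H
  Total hydrogens = 10.
Molecular formula: C12H10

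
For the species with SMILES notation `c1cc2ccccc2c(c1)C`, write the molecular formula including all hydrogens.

Heavy atoms from the SMILES: 11 C.
Implicit hydrogens by atom environment:
  7 × C (aromatic): 1 H each → 7
  3 × C (aromatic): no H
  1 × C: 3 H
  Total hydrogens = 10.
Molecular formula: C11H10

C11H10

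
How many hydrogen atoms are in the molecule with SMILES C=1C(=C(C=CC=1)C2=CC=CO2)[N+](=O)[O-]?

Hydrogens are implicit in SMILES; fill each atom to its normal valence:
  7 × C (aromatic): 1 H each → 7
  3 × C (aromatic): no H
  1 × N (charge +1): no H
  1 × O (aromatic): no H
  1 × O: no H
  1 × O (charge -1): no H
  Total hydrogens = 7.

7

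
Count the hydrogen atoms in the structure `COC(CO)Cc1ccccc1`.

14

Hydrogens are implicit in SMILES; fill each atom to its normal valence:
  5 × C (aromatic): 1 H each → 5
  2 × C: 2 H each → 4
  1 × C: 3 H
  1 × C: 1 H
  1 × C (aromatic): no H
  1 × O: 1 H
  1 × O: no H
  Total hydrogens = 14.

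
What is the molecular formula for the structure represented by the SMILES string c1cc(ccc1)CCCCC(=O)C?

Heavy atoms from the SMILES: 12 C, 1 O.
Implicit hydrogens by atom environment:
  5 × C (aromatic): 1 H each → 5
  4 × C: 2 H each → 8
  1 × C: 3 H
  1 × C (aromatic): no H
  1 × C: no H
  1 × O: no H
  Total hydrogens = 16.
Molecular formula: C12H16O

C12H16O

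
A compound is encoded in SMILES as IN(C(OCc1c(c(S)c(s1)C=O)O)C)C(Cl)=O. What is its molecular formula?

Heavy atoms from the SMILES: 9 C, 1 Cl, 1 I, 1 N, 4 O, 2 S.
Implicit hydrogens by atom environment:
  4 × C (aromatic): no H
  3 × O: no H
  2 × C: 1 H each → 2
  1 × C: 3 H
  1 × C: 2 H
  1 × C: no H
  1 × Cl: no H
  1 × I: no H
  1 × N: no H
  1 × O: 1 H
  1 × S: 1 H
  1 × S (aromatic): no H
  Total hydrogens = 9.
Molecular formula: C9H9ClINO4S2

C9H9ClINO4S2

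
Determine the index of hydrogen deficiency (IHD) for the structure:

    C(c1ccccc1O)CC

4

Molecular formula from the SMILES: C9H12O.
DoU = (2C + 2 + N − H − X)/2 = (2·9 + 2 + 0 − 12 − 0)/2 = 8/2 = 4.
(Structurally: 1 ring(s) + 3 π bond(s) = 4.)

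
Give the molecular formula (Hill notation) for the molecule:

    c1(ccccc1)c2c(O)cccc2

Heavy atoms from the SMILES: 12 C, 1 O.
Implicit hydrogens by atom environment:
  9 × C (aromatic): 1 H each → 9
  3 × C (aromatic): no H
  1 × O: 1 H
  Total hydrogens = 10.
Molecular formula: C12H10O

C12H10O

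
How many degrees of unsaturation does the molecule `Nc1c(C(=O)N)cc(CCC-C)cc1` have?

Molecular formula from the SMILES: C11H16N2O.
DoU = (2C + 2 + N − H − X)/2 = (2·11 + 2 + 2 − 16 − 0)/2 = 10/2 = 5.
(Structurally: 1 ring(s) + 4 π bond(s) = 5.)

5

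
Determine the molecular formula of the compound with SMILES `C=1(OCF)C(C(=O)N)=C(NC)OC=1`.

C7H9FN2O3

Heavy atoms from the SMILES: 7 C, 1 F, 2 N, 3 O.
Implicit hydrogens by atom environment:
  3 × C (aromatic): no H
  2 × O: no H
  1 × C: 3 H
  1 × C: 2 H
  1 × C (aromatic): 1 H
  1 × C: no H
  1 × F: no H
  1 × N: 2 H
  1 × N: 1 H
  1 × O (aromatic): no H
  Total hydrogens = 9.
Molecular formula: C7H9FN2O3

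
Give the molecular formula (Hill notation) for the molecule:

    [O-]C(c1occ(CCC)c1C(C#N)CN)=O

C11H13N2O3-

Heavy atoms from the SMILES: 11 C, 2 N, 3 O.
Implicit hydrogens by atom environment:
  3 × C: 2 H each → 6
  3 × C (aromatic): no H
  2 × C: no H
  1 × C: 3 H
  1 × C (aromatic): 1 H
  1 × C: 1 H
  1 × N: 2 H
  1 × N: no H
  1 × O (aromatic): no H
  1 × O: no H
  1 × O (charge -1): no H
  Total hydrogens = 13.
Net charge -1.
Molecular formula: C11H13N2O3-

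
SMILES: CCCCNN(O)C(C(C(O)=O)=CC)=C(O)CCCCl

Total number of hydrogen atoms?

Hydrogens are implicit in SMILES; fill each atom to its normal valence:
  6 × C: 2 H each → 12
  4 × C: no H
  3 × O: 1 H each → 3
  2 × C: 3 H each → 6
  1 × C: 1 H
  1 × Cl: no H
  1 × N: 1 H
  1 × N: no H
  1 × O: no H
  Total hydrogens = 23.

23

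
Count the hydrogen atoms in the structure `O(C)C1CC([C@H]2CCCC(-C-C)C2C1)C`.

Hydrogens are implicit in SMILES; fill each atom to its normal valence:
  6 × C: 2 H each → 12
  5 × C: 1 H each → 5
  3 × C: 3 H each → 9
  1 × O: no H
  Total hydrogens = 26.

26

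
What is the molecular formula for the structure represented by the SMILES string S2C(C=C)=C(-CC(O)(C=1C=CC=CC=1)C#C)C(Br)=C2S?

C16H13BrOS2

Heavy atoms from the SMILES: 1 Br, 16 C, 1 O, 2 S.
Implicit hydrogens by atom environment:
  5 × C (aromatic): 1 H each → 5
  5 × C (aromatic): no H
  2 × C: 2 H each → 4
  2 × C: 1 H each → 2
  2 × C: no H
  1 × Br: no H
  1 × O: 1 H
  1 × S: 1 H
  1 × S (aromatic): no H
  Total hydrogens = 13.
Molecular formula: C16H13BrOS2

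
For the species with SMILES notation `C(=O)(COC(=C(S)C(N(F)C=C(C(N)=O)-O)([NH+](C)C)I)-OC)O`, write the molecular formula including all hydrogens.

C11H18FIN3O6S+

Heavy atoms from the SMILES: 11 C, 1 F, 1 I, 3 N, 6 O, 1 S.
Implicit hydrogens by atom environment:
  6 × C: no H
  4 × O: no H
  3 × C: 3 H each → 9
  2 × O: 1 H each → 2
  1 × C: 2 H
  1 × C: 1 H
  1 × F: no H
  1 × I: no H
  1 × N: 2 H
  1 × N (charge +1): 1 H
  1 × N: no H
  1 × S: 1 H
  Total hydrogens = 18.
Net charge +1.
Molecular formula: C11H18FIN3O6S+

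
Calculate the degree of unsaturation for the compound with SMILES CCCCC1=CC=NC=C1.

4

Molecular formula from the SMILES: C9H13N.
DoU = (2C + 2 + N − H − X)/2 = (2·9 + 2 + 1 − 13 − 0)/2 = 8/2 = 4.
(Structurally: 1 ring(s) + 3 π bond(s) = 4.)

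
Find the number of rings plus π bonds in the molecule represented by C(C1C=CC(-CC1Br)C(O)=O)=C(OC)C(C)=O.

5

Molecular formula from the SMILES: C12H15BrO4.
DoU = (2C + 2 + N − H − X)/2 = (2·12 + 2 + 0 − 15 − 1)/2 = 10/2 = 5.
(Structurally: 1 ring(s) + 4 π bond(s) = 5.)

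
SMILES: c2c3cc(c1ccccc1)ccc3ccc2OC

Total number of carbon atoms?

The symbol for carbon appears 17 times in the SMILES. Lowercase c denotes aromatic carbon and counts toward C.

17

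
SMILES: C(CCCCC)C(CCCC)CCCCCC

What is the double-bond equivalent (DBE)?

0

Molecular formula from the SMILES: C17H36.
DoU = (2C + 2 + N − H − X)/2 = (2·17 + 2 + 0 − 36 − 0)/2 = 0/2 = 0.
(Structurally: 0 ring(s) + 0 π bond(s) = 0.)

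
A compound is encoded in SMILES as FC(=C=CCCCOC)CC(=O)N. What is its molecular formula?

Heavy atoms from the SMILES: 9 C, 1 F, 1 N, 2 O.
Implicit hydrogens by atom environment:
  4 × C: 2 H each → 8
  3 × C: no H
  2 × O: no H
  1 × C: 3 H
  1 × C: 1 H
  1 × F: no H
  1 × N: 2 H
  Total hydrogens = 14.
Molecular formula: C9H14FNO2

C9H14FNO2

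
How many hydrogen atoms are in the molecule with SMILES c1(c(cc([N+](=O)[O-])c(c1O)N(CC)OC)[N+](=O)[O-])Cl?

Hydrogens are implicit in SMILES; fill each atom to its normal valence:
  5 × C (aromatic): no H
  3 × O: no H
  2 × C: 3 H each → 6
  2 × N (charge +1): no H
  2 × O (charge -1): no H
  1 × C: 2 H
  1 × C (aromatic): 1 H
  1 × Cl: no H
  1 × N: no H
  1 × O: 1 H
  Total hydrogens = 10.

10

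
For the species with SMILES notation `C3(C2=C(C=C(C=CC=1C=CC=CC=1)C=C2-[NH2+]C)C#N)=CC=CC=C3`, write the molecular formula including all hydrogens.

Heavy atoms from the SMILES: 22 C, 2 N.
Implicit hydrogens by atom environment:
  12 × C (aromatic): 1 H each → 12
  6 × C (aromatic): no H
  2 × C: 1 H each → 2
  1 × C: 3 H
  1 × C: no H
  1 × N (charge +1): 2 H
  1 × N: no H
  Total hydrogens = 19.
Net charge +1.
Molecular formula: C22H19N2+

C22H19N2+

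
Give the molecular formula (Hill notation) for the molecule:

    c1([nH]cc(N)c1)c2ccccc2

C10H10N2

Heavy atoms from the SMILES: 10 C, 2 N.
Implicit hydrogens by atom environment:
  7 × C (aromatic): 1 H each → 7
  3 × C (aromatic): no H
  1 × N: 2 H
  1 × N (aromatic): 1 H
  Total hydrogens = 10.
Molecular formula: C10H10N2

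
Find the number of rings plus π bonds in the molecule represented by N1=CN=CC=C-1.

4

Molecular formula from the SMILES: C4H4N2.
DoU = (2C + 2 + N − H − X)/2 = (2·4 + 2 + 2 − 4 − 0)/2 = 8/2 = 4.
(Structurally: 1 ring(s) + 3 π bond(s) = 4.)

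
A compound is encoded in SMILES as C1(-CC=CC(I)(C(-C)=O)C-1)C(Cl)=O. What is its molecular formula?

C9H10ClIO2

Heavy atoms from the SMILES: 9 C, 1 Cl, 1 I, 2 O.
Implicit hydrogens by atom environment:
  3 × C: 1 H each → 3
  3 × C: no H
  2 × C: 2 H each → 4
  2 × O: no H
  1 × C: 3 H
  1 × Cl: no H
  1 × I: no H
  Total hydrogens = 10.
Molecular formula: C9H10ClIO2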